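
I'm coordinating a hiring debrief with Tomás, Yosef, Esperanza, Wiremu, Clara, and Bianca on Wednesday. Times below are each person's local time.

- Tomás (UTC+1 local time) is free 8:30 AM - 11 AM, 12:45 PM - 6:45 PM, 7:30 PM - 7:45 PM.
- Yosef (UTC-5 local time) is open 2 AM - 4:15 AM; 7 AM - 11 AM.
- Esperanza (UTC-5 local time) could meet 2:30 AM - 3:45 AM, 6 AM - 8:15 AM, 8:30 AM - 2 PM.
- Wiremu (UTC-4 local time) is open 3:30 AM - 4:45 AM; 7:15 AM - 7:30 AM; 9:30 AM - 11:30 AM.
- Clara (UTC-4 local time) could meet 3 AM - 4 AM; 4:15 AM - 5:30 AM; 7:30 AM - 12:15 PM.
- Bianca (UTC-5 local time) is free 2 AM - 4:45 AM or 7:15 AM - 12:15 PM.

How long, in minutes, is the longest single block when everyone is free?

Tomás in UTC: 07:30-10:00, 11:45-17:45, 18:30-18:45 (subtract 1h to convert from UTC+1).
Yosef in UTC: 07:00-09:15, 12:00-16:00 (add 5h to convert from UTC-5).
Esperanza in UTC: 07:30-08:45, 11:00-13:15, 13:30-19:00 (add 5h to convert from UTC-5).
Wiremu in UTC: 07:30-08:45, 11:15-11:30, 13:30-15:30 (add 4h to convert from UTC-4).
Clara in UTC: 07:00-08:00, 08:15-09:30, 11:30-16:15 (add 4h to convert from UTC-4).
Bianca in UTC: 07:00-09:45, 12:15-17:15 (add 5h to convert from UTC-5).
Tomás ∩ Yosef: 07:30-09:15, 12:00-16:00.
Tomás ∩ Yosef ∩ Esperanza: 07:30-08:45, 12:00-13:15, 13:30-16:00.
Tomás ∩ Yosef ∩ Esperanza ∩ Wiremu: 07:30-08:45, 13:30-15:30.
Tomás ∩ Yosef ∩ Esperanza ∩ Wiremu ∩ Clara: 07:30-08:00, 08:15-08:45, 13:30-15:30.
Tomás ∩ Yosef ∩ Esperanza ∩ Wiremu ∩ Clara ∩ Bianca: 07:30-08:00, 08:15-08:45, 13:30-15:30.
The longest is 13:30-15:30 at 120 minutes.

120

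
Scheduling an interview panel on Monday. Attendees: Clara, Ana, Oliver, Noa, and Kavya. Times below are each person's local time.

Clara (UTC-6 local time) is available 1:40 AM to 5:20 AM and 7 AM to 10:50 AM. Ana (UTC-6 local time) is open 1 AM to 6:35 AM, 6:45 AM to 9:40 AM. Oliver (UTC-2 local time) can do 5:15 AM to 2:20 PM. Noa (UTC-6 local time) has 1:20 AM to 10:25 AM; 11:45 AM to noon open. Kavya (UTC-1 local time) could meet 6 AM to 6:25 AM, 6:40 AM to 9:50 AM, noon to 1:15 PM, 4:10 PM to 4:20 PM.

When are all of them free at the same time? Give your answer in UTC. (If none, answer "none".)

Clara in UTC: 07:40-11:20, 13:00-16:50 (add 6h to convert from UTC-6).
Ana in UTC: 07:00-12:35, 12:45-15:40 (add 6h to convert from UTC-6).
Oliver in UTC: 07:15-16:20 (add 2h to convert from UTC-2).
Noa in UTC: 07:20-16:25, 17:45-18:00 (add 6h to convert from UTC-6).
Kavya in UTC: 07:00-07:25, 07:40-10:50, 13:00-14:15, 17:10-17:20 (add 1h to convert from UTC-1).
Clara ∩ Ana: 07:40-11:20, 13:00-15:40.
Clara ∩ Ana ∩ Oliver: 07:40-11:20, 13:00-15:40.
Clara ∩ Ana ∩ Oliver ∩ Noa: 07:40-11:20, 13:00-15:40.
Clara ∩ Ana ∩ Oliver ∩ Noa ∩ Kavya: 07:40-10:50, 13:00-14:15.

07:40-10:50, 13:00-14:15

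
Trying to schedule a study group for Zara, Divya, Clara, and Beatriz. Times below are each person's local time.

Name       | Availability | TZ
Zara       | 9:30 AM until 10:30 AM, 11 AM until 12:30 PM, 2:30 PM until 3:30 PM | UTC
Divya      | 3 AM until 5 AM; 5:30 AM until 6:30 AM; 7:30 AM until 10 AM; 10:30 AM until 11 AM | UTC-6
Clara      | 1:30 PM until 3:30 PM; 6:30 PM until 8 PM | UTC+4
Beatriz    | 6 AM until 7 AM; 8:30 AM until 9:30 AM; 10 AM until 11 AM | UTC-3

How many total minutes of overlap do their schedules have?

30

Zara in UTC: 09:30-10:30, 11:00-12:30, 14:30-15:30.
Divya in UTC: 09:00-11:00, 11:30-12:30, 13:30-16:00, 16:30-17:00 (add 6h to convert from UTC-6).
Clara in UTC: 09:30-11:30, 14:30-16:00 (subtract 4h to convert from UTC+4).
Beatriz in UTC: 09:00-10:00, 11:30-12:30, 13:00-14:00 (add 3h to convert from UTC-3).
Zara ∩ Divya: 09:30-10:30, 11:30-12:30, 14:30-15:30.
Zara ∩ Divya ∩ Clara: 09:30-10:30, 14:30-15:30.
Zara ∩ Divya ∩ Clara ∩ Beatriz: 09:30-10:00.
That's a single block of 30 minutes.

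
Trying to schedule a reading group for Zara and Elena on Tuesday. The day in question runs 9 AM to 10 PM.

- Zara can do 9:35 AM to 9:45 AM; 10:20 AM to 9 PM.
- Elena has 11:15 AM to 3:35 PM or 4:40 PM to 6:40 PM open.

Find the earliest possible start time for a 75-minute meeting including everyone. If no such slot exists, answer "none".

Zara ∩ Elena: 11:15-15:35, 16:40-18:40.
The first common window of at least 75 minutes is 11:15-15:35, so the earliest start is 11:15.

11:15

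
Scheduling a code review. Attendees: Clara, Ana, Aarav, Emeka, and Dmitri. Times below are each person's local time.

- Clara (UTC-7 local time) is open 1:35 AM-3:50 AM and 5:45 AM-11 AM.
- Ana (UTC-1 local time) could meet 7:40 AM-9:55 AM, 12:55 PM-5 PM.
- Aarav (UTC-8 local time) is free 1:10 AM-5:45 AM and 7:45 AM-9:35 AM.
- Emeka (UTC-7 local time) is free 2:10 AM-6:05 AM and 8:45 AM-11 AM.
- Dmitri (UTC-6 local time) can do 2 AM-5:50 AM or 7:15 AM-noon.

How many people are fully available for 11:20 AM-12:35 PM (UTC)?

Clara in UTC: 08:35-10:50, 12:45-18:00 (add 7h to convert from UTC-7).
Ana in UTC: 08:40-10:55, 13:55-18:00 (add 1h to convert from UTC-1).
Aarav in UTC: 09:10-13:45, 15:45-17:35 (add 8h to convert from UTC-8).
Emeka in UTC: 09:10-13:05, 15:45-18:00 (add 7h to convert from UTC-7).
Dmitri in UTC: 08:00-11:50, 13:15-18:00 (add 6h to convert from UTC-6).
Aarav and Emeka can make the full 11:20-12:35 slot — that's 2.

2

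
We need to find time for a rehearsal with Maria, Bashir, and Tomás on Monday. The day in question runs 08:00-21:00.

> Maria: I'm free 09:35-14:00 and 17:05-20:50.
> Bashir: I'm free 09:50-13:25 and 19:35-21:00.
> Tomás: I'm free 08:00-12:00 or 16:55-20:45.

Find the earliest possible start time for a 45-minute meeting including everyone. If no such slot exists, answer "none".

Maria ∩ Bashir: 09:50-13:25, 19:35-20:50.
Maria ∩ Bashir ∩ Tomás: 09:50-12:00, 19:35-20:45.
The first common window of at least 45 minutes is 09:50-12:00, so the earliest start is 09:50.

09:50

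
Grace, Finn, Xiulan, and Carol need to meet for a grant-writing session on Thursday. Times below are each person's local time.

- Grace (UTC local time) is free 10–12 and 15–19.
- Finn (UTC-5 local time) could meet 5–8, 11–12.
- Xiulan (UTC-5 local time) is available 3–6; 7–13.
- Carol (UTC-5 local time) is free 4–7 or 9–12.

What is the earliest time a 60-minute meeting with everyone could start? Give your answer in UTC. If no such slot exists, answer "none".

10:00

Grace in UTC: 10:00-12:00, 15:00-19:00.
Finn in UTC: 10:00-13:00, 16:00-17:00 (add 5h to convert from UTC-5).
Xiulan in UTC: 08:00-11:00, 12:00-18:00 (add 5h to convert from UTC-5).
Carol in UTC: 09:00-12:00, 14:00-17:00 (add 5h to convert from UTC-5).
Grace ∩ Finn: 10:00-12:00, 16:00-17:00.
Grace ∩ Finn ∩ Xiulan: 10:00-11:00, 16:00-17:00.
Grace ∩ Finn ∩ Xiulan ∩ Carol: 10:00-11:00, 16:00-17:00.
Those are the intersection windows.
The first common window of at least 60 minutes is 10:00-11:00, so the earliest start is 10:00.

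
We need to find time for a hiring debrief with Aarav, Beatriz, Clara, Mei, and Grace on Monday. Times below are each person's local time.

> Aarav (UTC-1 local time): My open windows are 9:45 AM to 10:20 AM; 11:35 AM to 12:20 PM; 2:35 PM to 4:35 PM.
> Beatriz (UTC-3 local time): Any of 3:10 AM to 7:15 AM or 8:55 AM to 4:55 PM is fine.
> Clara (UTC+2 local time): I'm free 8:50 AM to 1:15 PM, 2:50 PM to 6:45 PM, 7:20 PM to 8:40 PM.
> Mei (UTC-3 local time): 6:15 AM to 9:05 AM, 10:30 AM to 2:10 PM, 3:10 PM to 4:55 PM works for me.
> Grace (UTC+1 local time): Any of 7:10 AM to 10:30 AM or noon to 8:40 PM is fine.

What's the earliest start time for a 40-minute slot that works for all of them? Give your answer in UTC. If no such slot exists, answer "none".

Aarav in UTC: 10:45-11:20, 12:35-13:20, 15:35-17:35 (add 1h to convert from UTC-1).
Beatriz in UTC: 06:10-10:15, 11:55-19:55 (add 3h to convert from UTC-3).
Clara in UTC: 06:50-11:15, 12:50-16:45, 17:20-18:40 (subtract 2h to convert from UTC+2).
Mei in UTC: 09:15-12:05, 13:30-17:10, 18:10-19:55 (add 3h to convert from UTC-3).
Grace in UTC: 06:10-09:30, 11:00-19:40 (subtract 1h to convert from UTC+1).
Aarav ∩ Beatriz: 12:35-13:20, 15:35-17:35.
Aarav ∩ Beatriz ∩ Clara: 12:50-13:20, 15:35-16:45, 17:20-17:35.
Aarav ∩ Beatriz ∩ Clara ∩ Mei: 15:35-16:45.
Aarav ∩ Beatriz ∩ Clara ∩ Mei ∩ Grace: 15:35-16:45.
Those are the intersection windows.
The first common window of at least 40 minutes is 15:35-16:45, so the earliest start is 15:35.

15:35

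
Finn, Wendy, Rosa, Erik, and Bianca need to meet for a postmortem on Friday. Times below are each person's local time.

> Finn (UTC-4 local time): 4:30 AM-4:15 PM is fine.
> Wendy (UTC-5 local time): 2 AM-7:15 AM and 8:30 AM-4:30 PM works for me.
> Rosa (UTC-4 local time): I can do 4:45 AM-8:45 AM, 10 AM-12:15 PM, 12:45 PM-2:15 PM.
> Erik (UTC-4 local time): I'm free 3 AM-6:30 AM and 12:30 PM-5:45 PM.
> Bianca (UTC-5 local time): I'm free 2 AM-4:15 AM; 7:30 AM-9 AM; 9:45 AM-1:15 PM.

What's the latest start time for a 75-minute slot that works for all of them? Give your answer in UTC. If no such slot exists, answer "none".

17:00

Finn in UTC: 08:30-20:15 (add 4h to convert from UTC-4).
Wendy in UTC: 07:00-12:15, 13:30-21:30 (add 5h to convert from UTC-5).
Rosa in UTC: 08:45-12:45, 14:00-16:15, 16:45-18:15 (add 4h to convert from UTC-4).
Erik in UTC: 07:00-10:30, 16:30-21:45 (add 4h to convert from UTC-4).
Bianca in UTC: 07:00-09:15, 12:30-14:00, 14:45-18:15 (add 5h to convert from UTC-5).
Finn ∩ Wendy: 08:30-12:15, 13:30-20:15.
Finn ∩ Wendy ∩ Rosa: 08:45-12:15, 14:00-16:15, 16:45-18:15.
Finn ∩ Wendy ∩ Rosa ∩ Erik: 08:45-10:30, 16:45-18:15.
Finn ∩ Wendy ∩ Rosa ∩ Erik ∩ Bianca: 08:45-09:15, 16:45-18:15.
The last common window of at least 75 minutes is 16:45-18:15; a 75-minute meeting can start as late as 17:00 and still end by 18:15.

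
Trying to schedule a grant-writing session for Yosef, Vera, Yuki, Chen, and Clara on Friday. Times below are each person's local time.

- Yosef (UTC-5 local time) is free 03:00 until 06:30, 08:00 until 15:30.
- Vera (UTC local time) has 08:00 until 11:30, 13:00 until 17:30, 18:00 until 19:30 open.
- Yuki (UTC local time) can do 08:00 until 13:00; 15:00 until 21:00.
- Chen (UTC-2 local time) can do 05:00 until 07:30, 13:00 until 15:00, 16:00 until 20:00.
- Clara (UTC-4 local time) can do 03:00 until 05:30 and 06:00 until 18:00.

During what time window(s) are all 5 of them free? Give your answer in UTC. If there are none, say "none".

08:00-09:30, 15:00-17:00, 18:00-19:30

Yosef in UTC: 08:00-11:30, 13:00-20:30 (add 5h to convert from UTC-5).
Vera in UTC: 08:00-11:30, 13:00-17:30, 18:00-19:30.
Yuki in UTC: 08:00-13:00, 15:00-21:00.
Chen in UTC: 07:00-09:30, 15:00-17:00, 18:00-22:00 (add 2h to convert from UTC-2).
Clara in UTC: 07:00-09:30, 10:00-22:00 (add 4h to convert from UTC-4).
Yosef ∩ Vera: 08:00-11:30, 13:00-17:30, 18:00-19:30.
Yosef ∩ Vera ∩ Yuki: 08:00-11:30, 15:00-17:30, 18:00-19:30.
Yosef ∩ Vera ∩ Yuki ∩ Chen: 08:00-09:30, 15:00-17:00, 18:00-19:30.
Yosef ∩ Vera ∩ Yuki ∩ Chen ∩ Clara: 08:00-09:30, 15:00-17:00, 18:00-19:30.
Those are the intersection windows.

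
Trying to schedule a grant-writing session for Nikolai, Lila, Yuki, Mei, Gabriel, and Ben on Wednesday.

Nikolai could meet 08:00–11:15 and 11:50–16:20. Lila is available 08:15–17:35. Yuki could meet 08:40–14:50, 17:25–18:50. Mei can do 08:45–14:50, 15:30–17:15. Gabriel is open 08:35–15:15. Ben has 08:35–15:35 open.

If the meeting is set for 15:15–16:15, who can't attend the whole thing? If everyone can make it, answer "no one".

Ben, Gabriel, Mei, Yuki

Nikolai: free for 15:15-16:15. Lila: free for 15:15-16:15. Yuki: not fully free for 15:15-16:15. Mei: not fully free for 15:15-16:15. Gabriel: not fully free for 15:15-16:15. Ben: not fully free for 15:15-16:15.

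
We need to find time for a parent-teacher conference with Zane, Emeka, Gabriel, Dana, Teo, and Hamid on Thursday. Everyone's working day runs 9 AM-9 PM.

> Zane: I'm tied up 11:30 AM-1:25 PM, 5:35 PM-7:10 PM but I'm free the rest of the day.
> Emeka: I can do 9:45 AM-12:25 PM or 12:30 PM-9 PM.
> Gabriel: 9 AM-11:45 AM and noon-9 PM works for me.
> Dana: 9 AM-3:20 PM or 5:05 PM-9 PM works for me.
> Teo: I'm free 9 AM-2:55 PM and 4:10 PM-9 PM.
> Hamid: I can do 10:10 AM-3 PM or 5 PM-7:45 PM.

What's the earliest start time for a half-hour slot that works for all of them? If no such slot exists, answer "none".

Zane free: 09:00-11:30, 13:25-17:35, 19:10-21:00 (invert busy blocks within the working day).
Emeka free: 09:45-12:25, 12:30-21:00.
Gabriel free: 09:00-11:45, 12:00-21:00.
Dana free: 09:00-15:20, 17:05-21:00.
Teo free: 09:00-14:55, 16:10-21:00.
Hamid free: 10:10-15:00, 17:00-19:45.
Zane ∩ Emeka: 09:45-11:30, 13:25-17:35, 19:10-21:00.
Zane ∩ Emeka ∩ Gabriel: 09:45-11:30, 13:25-17:35, 19:10-21:00.
Zane ∩ Emeka ∩ Gabriel ∩ Dana: 09:45-11:30, 13:25-15:20, 17:05-17:35, 19:10-21:00.
Zane ∩ Emeka ∩ Gabriel ∩ Dana ∩ Teo: 09:45-11:30, 13:25-14:55, 17:05-17:35, 19:10-21:00.
Zane ∩ Emeka ∩ Gabriel ∩ Dana ∩ Teo ∩ Hamid: 10:10-11:30, 13:25-14:55, 17:05-17:35, 19:10-19:45.
The first common window of at least 30 minutes is 10:10-11:30, so the earliest start is 10:10.

10:10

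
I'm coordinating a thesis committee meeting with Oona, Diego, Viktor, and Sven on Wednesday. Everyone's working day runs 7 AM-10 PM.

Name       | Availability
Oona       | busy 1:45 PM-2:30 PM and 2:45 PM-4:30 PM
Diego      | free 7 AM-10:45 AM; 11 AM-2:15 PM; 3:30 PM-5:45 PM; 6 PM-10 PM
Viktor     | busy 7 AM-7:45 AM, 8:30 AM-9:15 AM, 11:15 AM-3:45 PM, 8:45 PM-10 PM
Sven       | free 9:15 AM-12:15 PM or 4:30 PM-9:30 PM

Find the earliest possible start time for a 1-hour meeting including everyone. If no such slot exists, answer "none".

09:15

Oona free: 07:00-13:45, 14:30-14:45, 16:30-22:00 (invert busy blocks within the working day).
Diego free: 07:00-10:45, 11:00-14:15, 15:30-17:45, 18:00-22:00.
Viktor free: 07:45-08:30, 09:15-11:15, 15:45-20:45 (invert busy blocks within the working day).
Sven free: 09:15-12:15, 16:30-21:30.
Oona ∩ Diego: 07:00-10:45, 11:00-13:45, 16:30-17:45, 18:00-22:00.
Oona ∩ Diego ∩ Viktor: 07:45-08:30, 09:15-10:45, 11:00-11:15, 16:30-17:45, 18:00-20:45.
Oona ∩ Diego ∩ Viktor ∩ Sven: 09:15-10:45, 11:00-11:15, 16:30-17:45, 18:00-20:45.
Those are the intersection windows.
The first common window of at least 60 minutes is 09:15-10:45, so the earliest start is 09:15.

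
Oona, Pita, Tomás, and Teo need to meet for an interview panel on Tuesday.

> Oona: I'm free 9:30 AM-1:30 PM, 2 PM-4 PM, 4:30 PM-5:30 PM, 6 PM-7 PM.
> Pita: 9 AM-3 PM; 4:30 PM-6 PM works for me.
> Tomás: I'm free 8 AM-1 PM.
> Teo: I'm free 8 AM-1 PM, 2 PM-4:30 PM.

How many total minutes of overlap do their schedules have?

Oona ∩ Pita: 09:30-13:30, 14:00-15:00, 16:30-17:30.
Oona ∩ Pita ∩ Tomás: 09:30-13:00.
Oona ∩ Pita ∩ Tomás ∩ Teo: 09:30-13:00.
So the common availability across everyone is 09:30-13:00.
That's a single block of 210 minutes.

210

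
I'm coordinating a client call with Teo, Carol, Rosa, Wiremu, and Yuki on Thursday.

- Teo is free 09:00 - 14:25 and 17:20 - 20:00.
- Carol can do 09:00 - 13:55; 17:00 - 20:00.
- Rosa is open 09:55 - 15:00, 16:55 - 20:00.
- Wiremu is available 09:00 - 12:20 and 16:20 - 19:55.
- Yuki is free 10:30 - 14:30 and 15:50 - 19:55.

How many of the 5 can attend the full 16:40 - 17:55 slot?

Wiremu and Yuki can make the full 16:40-17:55 slot — that's 2.

2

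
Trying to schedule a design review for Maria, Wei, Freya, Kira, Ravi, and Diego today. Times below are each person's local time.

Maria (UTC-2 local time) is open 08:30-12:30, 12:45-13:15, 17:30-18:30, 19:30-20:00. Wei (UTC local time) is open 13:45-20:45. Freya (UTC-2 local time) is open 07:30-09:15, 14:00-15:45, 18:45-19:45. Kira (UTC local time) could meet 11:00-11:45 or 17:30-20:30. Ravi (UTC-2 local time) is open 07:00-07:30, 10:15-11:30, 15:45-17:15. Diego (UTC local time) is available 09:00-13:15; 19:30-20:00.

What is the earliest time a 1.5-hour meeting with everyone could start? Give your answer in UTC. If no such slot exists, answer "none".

Maria in UTC: 10:30-14:30, 14:45-15:15, 19:30-20:30, 21:30-22:00 (add 2h to convert from UTC-2).
Wei in UTC: 13:45-20:45.
Freya in UTC: 09:30-11:15, 16:00-17:45, 20:45-21:45 (add 2h to convert from UTC-2).
Kira in UTC: 11:00-11:45, 17:30-20:30.
Ravi in UTC: 09:00-09:30, 12:15-13:30, 17:45-19:15 (add 2h to convert from UTC-2).
Diego in UTC: 09:00-13:15, 19:30-20:00.
Maria ∩ Wei: 13:45-14:30, 14:45-15:15, 19:30-20:30.
Maria ∩ Wei ∩ Freya: ∅.
Maria ∩ Wei ∩ Freya ∩ Kira: ∅.
Maria ∩ Wei ∩ Freya ∩ Kira ∩ Ravi: ∅.
Maria ∩ Wei ∩ Freya ∩ Kira ∩ Ravi ∩ Diego: ∅.
There is no time when everyone is free.
No common window is at least 90 minutes long.

none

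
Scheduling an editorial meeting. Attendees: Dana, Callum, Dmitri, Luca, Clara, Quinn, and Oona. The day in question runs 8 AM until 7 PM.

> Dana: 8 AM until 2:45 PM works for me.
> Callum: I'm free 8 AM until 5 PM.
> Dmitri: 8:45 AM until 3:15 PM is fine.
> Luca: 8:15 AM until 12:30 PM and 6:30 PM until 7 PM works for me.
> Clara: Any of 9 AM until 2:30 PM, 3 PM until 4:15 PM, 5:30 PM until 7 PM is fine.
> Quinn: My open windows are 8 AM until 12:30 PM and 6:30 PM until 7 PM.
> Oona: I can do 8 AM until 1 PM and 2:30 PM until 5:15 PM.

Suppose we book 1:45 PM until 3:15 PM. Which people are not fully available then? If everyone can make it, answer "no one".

Dana: not fully free for 13:45-15:15. Callum: free for 13:45-15:15. Dmitri: free for 13:45-15:15. Luca: not fully free for 13:45-15:15. Clara: not fully free for 13:45-15:15. Quinn: not fully free for 13:45-15:15. Oona: not fully free for 13:45-15:15.

Clara, Dana, Luca, Oona, Quinn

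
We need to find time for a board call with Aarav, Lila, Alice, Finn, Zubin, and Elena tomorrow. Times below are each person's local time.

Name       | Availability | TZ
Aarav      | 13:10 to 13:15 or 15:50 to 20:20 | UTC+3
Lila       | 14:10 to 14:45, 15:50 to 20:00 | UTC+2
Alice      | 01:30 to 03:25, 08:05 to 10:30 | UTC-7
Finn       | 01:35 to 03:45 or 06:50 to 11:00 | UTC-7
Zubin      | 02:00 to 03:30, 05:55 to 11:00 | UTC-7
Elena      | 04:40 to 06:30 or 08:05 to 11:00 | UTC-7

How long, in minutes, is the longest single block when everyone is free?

Aarav in UTC: 10:10-10:15, 12:50-17:20 (subtract 3h to convert from UTC+3).
Lila in UTC: 12:10-12:45, 13:50-18:00 (subtract 2h to convert from UTC+2).
Alice in UTC: 08:30-10:25, 15:05-17:30 (add 7h to convert from UTC-7).
Finn in UTC: 08:35-10:45, 13:50-18:00 (add 7h to convert from UTC-7).
Zubin in UTC: 09:00-10:30, 12:55-18:00 (add 7h to convert from UTC-7).
Elena in UTC: 11:40-13:30, 15:05-18:00 (add 7h to convert from UTC-7).
Aarav ∩ Lila: 13:50-17:20.
Aarav ∩ Lila ∩ Alice: 15:05-17:20.
Aarav ∩ Lila ∩ Alice ∩ Finn: 15:05-17:20.
Aarav ∩ Lila ∩ Alice ∩ Finn ∩ Zubin: 15:05-17:20.
Aarav ∩ Lila ∩ Alice ∩ Finn ∩ Zubin ∩ Elena: 15:05-17:20.
So the common availability across everyone is 15:05-17:20.
The longest is 15:05-17:20 at 135 minutes.

135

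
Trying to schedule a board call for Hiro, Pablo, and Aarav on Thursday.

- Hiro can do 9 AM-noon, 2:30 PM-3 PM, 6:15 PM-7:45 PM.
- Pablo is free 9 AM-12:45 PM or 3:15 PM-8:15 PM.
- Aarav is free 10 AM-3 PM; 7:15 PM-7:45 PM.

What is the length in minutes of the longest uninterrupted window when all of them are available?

120

Hiro ∩ Pablo: 09:00-12:00, 18:15-19:45.
Hiro ∩ Pablo ∩ Aarav: 10:00-12:00, 19:15-19:45.
The longest is 10:00-12:00 at 120 minutes.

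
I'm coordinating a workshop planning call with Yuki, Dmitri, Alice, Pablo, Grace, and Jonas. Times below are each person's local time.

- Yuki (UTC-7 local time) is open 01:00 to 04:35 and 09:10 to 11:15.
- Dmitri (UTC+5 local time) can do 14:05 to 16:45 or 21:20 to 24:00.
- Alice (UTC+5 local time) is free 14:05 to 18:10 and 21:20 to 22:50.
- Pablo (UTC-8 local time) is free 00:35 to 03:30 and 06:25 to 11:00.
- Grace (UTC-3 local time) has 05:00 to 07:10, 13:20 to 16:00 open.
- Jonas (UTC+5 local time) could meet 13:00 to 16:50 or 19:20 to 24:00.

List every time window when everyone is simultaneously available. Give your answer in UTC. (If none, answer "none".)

Yuki in UTC: 08:00-11:35, 16:10-18:15 (add 7h to convert from UTC-7).
Dmitri in UTC: 09:05-11:45, 16:20-19:00 (subtract 5h to convert from UTC+5).
Alice in UTC: 09:05-13:10, 16:20-17:50 (subtract 5h to convert from UTC+5).
Pablo in UTC: 08:35-11:30, 14:25-19:00 (add 8h to convert from UTC-8).
Grace in UTC: 08:00-10:10, 16:20-19:00 (add 3h to convert from UTC-3).
Jonas in UTC: 08:00-11:50, 14:20-19:00 (subtract 5h to convert from UTC+5).
Yuki ∩ Dmitri: 09:05-11:35, 16:20-18:15.
Yuki ∩ Dmitri ∩ Alice: 09:05-11:35, 16:20-17:50.
Yuki ∩ Dmitri ∩ Alice ∩ Pablo: 09:05-11:30, 16:20-17:50.
Yuki ∩ Dmitri ∩ Alice ∩ Pablo ∩ Grace: 09:05-10:10, 16:20-17:50.
Yuki ∩ Dmitri ∩ Alice ∩ Pablo ∩ Grace ∩ Jonas: 09:05-10:10, 16:20-17:50.

09:05-10:10, 16:20-17:50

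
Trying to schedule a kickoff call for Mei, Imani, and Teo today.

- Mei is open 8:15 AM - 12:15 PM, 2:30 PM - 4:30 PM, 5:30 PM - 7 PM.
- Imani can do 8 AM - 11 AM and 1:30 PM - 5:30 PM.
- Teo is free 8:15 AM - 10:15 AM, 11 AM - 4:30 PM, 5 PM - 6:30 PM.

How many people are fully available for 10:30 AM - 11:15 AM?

1

Mei can make the full 10:30-11:15 slot — that's 1.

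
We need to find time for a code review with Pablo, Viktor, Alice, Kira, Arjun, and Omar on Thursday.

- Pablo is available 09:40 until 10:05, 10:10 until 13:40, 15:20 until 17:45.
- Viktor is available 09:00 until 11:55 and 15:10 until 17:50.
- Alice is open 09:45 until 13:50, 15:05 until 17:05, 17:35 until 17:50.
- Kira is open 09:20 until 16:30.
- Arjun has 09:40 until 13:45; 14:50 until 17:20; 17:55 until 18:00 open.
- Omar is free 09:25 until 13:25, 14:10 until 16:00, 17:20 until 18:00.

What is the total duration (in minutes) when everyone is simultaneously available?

Pablo ∩ Viktor: 09:40-10:05, 10:10-11:55, 15:20-17:45.
Pablo ∩ Viktor ∩ Alice: 09:45-10:05, 10:10-11:55, 15:20-17:05, 17:35-17:45.
Pablo ∩ Viktor ∩ Alice ∩ Kira: 09:45-10:05, 10:10-11:55, 15:20-16:30.
Pablo ∩ Viktor ∩ Alice ∩ Kira ∩ Arjun: 09:45-10:05, 10:10-11:55, 15:20-16:30.
Pablo ∩ Viktor ∩ Alice ∩ Kira ∩ Arjun ∩ Omar: 09:45-10:05, 10:10-11:55, 15:20-16:00.
Summing the common windows: 20 + 105 + 40 = 165 minutes.

165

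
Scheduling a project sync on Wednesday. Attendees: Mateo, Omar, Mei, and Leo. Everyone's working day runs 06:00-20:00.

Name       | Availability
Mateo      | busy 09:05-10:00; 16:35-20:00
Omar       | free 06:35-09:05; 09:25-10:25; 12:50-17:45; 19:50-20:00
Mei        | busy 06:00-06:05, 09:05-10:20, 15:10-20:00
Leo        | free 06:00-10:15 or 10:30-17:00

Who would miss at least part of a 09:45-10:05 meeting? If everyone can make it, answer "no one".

Mateo, Mei

Mateo free: 06:00-09:05, 10:00-16:35 (invert busy blocks within the working day).
Omar free: 06:35-09:05, 09:25-10:25, 12:50-17:45, 19:50-20:00.
Mei free: 06:05-09:05, 10:20-15:10 (invert busy blocks within the working day).
Leo free: 06:00-10:15, 10:30-17:00.
Mateo: not fully free for 09:45-10:05. Omar: free for 09:45-10:05. Mei: not fully free for 09:45-10:05. Leo: free for 09:45-10:05.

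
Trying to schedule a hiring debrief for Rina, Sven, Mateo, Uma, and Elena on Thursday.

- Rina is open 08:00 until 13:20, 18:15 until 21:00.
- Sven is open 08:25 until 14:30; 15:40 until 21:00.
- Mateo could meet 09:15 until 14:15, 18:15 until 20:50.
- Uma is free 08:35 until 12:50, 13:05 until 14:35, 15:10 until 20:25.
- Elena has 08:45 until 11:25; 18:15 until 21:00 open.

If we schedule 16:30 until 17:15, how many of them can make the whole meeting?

2

Sven and Uma can make the full 16:30-17:15 slot — that's 2.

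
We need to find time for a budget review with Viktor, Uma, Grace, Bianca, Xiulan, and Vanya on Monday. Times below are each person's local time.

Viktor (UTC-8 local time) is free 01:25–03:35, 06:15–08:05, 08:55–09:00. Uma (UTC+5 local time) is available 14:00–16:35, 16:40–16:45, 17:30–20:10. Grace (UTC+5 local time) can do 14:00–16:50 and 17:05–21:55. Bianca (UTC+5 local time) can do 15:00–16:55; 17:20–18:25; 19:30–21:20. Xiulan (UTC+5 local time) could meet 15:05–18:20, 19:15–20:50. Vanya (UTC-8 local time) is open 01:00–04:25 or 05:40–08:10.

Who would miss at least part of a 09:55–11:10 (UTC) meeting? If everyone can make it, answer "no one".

Viktor in UTC: 09:25-11:35, 14:15-16:05, 16:55-17:00 (add 8h to convert from UTC-8).
Uma in UTC: 09:00-11:35, 11:40-11:45, 12:30-15:10 (subtract 5h to convert from UTC+5).
Grace in UTC: 09:00-11:50, 12:05-16:55 (subtract 5h to convert from UTC+5).
Bianca in UTC: 10:00-11:55, 12:20-13:25, 14:30-16:20 (subtract 5h to convert from UTC+5).
Xiulan in UTC: 10:05-13:20, 14:15-15:50 (subtract 5h to convert from UTC+5).
Vanya in UTC: 09:00-12:25, 13:40-16:10 (add 8h to convert from UTC-8).
Viktor: free for 09:55-11:10. Uma: free for 09:55-11:10. Grace: free for 09:55-11:10. Bianca: not fully free for 09:55-11:10. Xiulan: not fully free for 09:55-11:10. Vanya: free for 09:55-11:10.

Bianca, Xiulan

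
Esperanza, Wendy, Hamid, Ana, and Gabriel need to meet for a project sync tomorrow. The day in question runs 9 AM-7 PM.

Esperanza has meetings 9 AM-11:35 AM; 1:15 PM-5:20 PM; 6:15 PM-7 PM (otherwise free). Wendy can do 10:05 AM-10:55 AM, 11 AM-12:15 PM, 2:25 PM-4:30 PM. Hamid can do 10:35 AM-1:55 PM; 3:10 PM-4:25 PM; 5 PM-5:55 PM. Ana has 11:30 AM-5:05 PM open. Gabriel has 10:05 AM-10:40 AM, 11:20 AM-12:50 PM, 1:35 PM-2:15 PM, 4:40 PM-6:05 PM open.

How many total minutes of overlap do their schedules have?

40

Esperanza free: 11:35-13:15, 17:20-18:15 (invert busy blocks within the working day).
Wendy free: 10:05-10:55, 11:00-12:15, 14:25-16:30.
Hamid free: 10:35-13:55, 15:10-16:25, 17:00-17:55.
Ana free: 11:30-17:05.
Gabriel free: 10:05-10:40, 11:20-12:50, 13:35-14:15, 16:40-18:05.
Esperanza ∩ Wendy: 11:35-12:15.
Esperanza ∩ Wendy ∩ Hamid: 11:35-12:15.
Esperanza ∩ Wendy ∩ Hamid ∩ Ana: 11:35-12:15.
Esperanza ∩ Wendy ∩ Hamid ∩ Ana ∩ Gabriel: 11:35-12:15.
Those are the intersection windows.
That's a single block of 40 minutes.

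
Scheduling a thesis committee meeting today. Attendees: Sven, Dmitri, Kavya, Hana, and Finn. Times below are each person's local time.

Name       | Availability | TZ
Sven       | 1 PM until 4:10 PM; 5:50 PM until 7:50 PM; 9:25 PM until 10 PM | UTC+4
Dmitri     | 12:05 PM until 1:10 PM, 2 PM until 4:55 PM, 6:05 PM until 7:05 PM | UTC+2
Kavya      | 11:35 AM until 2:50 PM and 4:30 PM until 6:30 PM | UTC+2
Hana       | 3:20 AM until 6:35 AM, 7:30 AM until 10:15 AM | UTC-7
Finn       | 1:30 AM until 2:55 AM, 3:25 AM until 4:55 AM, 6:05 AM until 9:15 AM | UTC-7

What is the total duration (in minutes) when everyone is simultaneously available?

Sven in UTC: 09:00-12:10, 13:50-15:50, 17:25-18:00 (subtract 4h to convert from UTC+4).
Dmitri in UTC: 10:05-11:10, 12:00-14:55, 16:05-17:05 (subtract 2h to convert from UTC+2).
Kavya in UTC: 09:35-12:50, 14:30-16:30 (subtract 2h to convert from UTC+2).
Hana in UTC: 10:20-13:35, 14:30-17:15 (add 7h to convert from UTC-7).
Finn in UTC: 08:30-09:55, 10:25-11:55, 13:05-16:15 (add 7h to convert from UTC-7).
Sven ∩ Dmitri: 10:05-11:10, 12:00-12:10, 13:50-14:55.
Sven ∩ Dmitri ∩ Kavya: 10:05-11:10, 12:00-12:10, 14:30-14:55.
Sven ∩ Dmitri ∩ Kavya ∩ Hana: 10:20-11:10, 12:00-12:10, 14:30-14:55.
Sven ∩ Dmitri ∩ Kavya ∩ Hana ∩ Finn: 10:25-11:10, 14:30-14:55.
So the common availability across everyone is 10:25-11:10, 14:30-14:55.
Summing the common windows: 45 + 25 = 70 minutes.

70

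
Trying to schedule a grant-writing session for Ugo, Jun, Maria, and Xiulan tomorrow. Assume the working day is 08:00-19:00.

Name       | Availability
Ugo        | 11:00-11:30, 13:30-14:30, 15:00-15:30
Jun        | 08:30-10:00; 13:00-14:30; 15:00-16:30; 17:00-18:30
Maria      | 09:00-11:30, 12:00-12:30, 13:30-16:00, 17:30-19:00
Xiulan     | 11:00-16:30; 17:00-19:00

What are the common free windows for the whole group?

13:30-14:30, 15:00-15:30

Ugo ∩ Jun: 13:30-14:30, 15:00-15:30.
Ugo ∩ Jun ∩ Maria: 13:30-14:30, 15:00-15:30.
Ugo ∩ Jun ∩ Maria ∩ Xiulan: 13:30-14:30, 15:00-15:30.
Those are the intersection windows.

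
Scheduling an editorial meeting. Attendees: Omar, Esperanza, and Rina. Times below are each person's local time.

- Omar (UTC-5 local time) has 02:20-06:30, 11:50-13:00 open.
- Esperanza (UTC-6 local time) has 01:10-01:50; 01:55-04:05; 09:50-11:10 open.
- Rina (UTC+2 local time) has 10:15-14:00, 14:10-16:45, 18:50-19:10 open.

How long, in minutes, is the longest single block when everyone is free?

Omar in UTC: 07:20-11:30, 16:50-18:00 (add 5h to convert from UTC-5).
Esperanza in UTC: 07:10-07:50, 07:55-10:05, 15:50-17:10 (add 6h to convert from UTC-6).
Rina in UTC: 08:15-12:00, 12:10-14:45, 16:50-17:10 (subtract 2h to convert from UTC+2).
Omar ∩ Esperanza: 07:20-07:50, 07:55-10:05, 16:50-17:10.
Omar ∩ Esperanza ∩ Rina: 08:15-10:05, 16:50-17:10.
The longest is 08:15-10:05 at 110 minutes.

110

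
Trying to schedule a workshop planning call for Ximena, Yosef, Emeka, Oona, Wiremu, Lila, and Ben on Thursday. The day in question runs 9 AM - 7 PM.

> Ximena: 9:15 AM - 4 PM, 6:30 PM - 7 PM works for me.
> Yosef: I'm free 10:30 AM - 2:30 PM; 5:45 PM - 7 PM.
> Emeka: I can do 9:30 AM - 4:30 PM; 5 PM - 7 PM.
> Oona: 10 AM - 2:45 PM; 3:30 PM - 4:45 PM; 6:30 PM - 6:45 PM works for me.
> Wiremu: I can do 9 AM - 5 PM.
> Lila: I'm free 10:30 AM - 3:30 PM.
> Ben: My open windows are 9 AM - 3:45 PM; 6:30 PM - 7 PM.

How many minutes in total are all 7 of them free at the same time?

240

Ximena ∩ Yosef: 10:30-14:30, 18:30-19:00.
Ximena ∩ Yosef ∩ Emeka: 10:30-14:30, 18:30-19:00.
Ximena ∩ Yosef ∩ Emeka ∩ Oona: 10:30-14:30, 18:30-18:45.
Ximena ∩ Yosef ∩ Emeka ∩ Oona ∩ Wiremu: 10:30-14:30.
Ximena ∩ Yosef ∩ Emeka ∩ Oona ∩ Wiremu ∩ Lila: 10:30-14:30.
Ximena ∩ Yosef ∩ Emeka ∩ Oona ∩ Wiremu ∩ Lila ∩ Ben: 10:30-14:30.
That's a single block of 240 minutes.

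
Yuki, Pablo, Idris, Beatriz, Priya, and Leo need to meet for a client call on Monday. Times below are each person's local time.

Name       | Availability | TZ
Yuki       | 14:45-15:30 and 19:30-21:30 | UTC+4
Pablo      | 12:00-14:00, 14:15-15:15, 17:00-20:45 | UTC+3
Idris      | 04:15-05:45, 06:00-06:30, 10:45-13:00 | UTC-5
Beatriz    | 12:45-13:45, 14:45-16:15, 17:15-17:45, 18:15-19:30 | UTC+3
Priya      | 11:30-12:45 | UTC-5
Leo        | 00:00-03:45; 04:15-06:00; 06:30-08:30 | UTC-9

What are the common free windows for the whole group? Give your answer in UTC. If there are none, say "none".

Yuki in UTC: 10:45-11:30, 15:30-17:30 (subtract 4h to convert from UTC+4).
Pablo in UTC: 09:00-11:00, 11:15-12:15, 14:00-17:45 (subtract 3h to convert from UTC+3).
Idris in UTC: 09:15-10:45, 11:00-11:30, 15:45-18:00 (add 5h to convert from UTC-5).
Beatriz in UTC: 09:45-10:45, 11:45-13:15, 14:15-14:45, 15:15-16:30 (subtract 3h to convert from UTC+3).
Priya in UTC: 16:30-17:45 (add 5h to convert from UTC-5).
Leo in UTC: 09:00-12:45, 13:15-15:00, 15:30-17:30 (add 9h to convert from UTC-9).
Yuki ∩ Pablo: 10:45-11:00, 11:15-11:30, 15:30-17:30.
Yuki ∩ Pablo ∩ Idris: 11:15-11:30, 15:45-17:30.
Yuki ∩ Pablo ∩ Idris ∩ Beatriz: 15:45-16:30.
Yuki ∩ Pablo ∩ Idris ∩ Beatriz ∩ Priya: ∅.
Yuki ∩ Pablo ∩ Idris ∩ Beatriz ∩ Priya ∩ Leo: ∅.
There is no time when everyone is free.

none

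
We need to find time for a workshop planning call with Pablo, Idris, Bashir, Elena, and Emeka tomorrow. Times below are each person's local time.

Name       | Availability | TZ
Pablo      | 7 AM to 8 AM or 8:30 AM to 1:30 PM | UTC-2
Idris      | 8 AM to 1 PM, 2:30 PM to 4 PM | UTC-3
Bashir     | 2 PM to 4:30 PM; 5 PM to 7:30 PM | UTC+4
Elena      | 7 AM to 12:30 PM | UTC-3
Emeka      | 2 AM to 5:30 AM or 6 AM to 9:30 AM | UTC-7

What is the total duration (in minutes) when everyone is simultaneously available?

Pablo in UTC: 09:00-10:00, 10:30-15:30 (add 2h to convert from UTC-2).
Idris in UTC: 11:00-16:00, 17:30-19:00 (add 3h to convert from UTC-3).
Bashir in UTC: 10:00-12:30, 13:00-15:30 (subtract 4h to convert from UTC+4).
Elena in UTC: 10:00-15:30 (add 3h to convert from UTC-3).
Emeka in UTC: 09:00-12:30, 13:00-16:30 (add 7h to convert from UTC-7).
Pablo ∩ Idris: 11:00-15:30.
Pablo ∩ Idris ∩ Bashir: 11:00-12:30, 13:00-15:30.
Pablo ∩ Idris ∩ Bashir ∩ Elena: 11:00-12:30, 13:00-15:30.
Pablo ∩ Idris ∩ Bashir ∩ Elena ∩ Emeka: 11:00-12:30, 13:00-15:30.
So the common availability across everyone is 11:00-12:30, 13:00-15:30.
Summing the common windows: 90 + 150 = 240 minutes.

240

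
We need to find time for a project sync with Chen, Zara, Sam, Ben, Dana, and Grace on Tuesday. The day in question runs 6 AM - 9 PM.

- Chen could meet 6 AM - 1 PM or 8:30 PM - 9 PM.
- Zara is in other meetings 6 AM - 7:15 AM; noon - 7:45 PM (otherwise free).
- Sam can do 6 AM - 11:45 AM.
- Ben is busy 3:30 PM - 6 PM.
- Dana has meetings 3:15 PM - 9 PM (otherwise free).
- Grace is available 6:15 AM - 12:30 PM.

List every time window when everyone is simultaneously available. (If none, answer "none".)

Chen free: 06:00-13:00, 20:30-21:00.
Zara free: 07:15-12:00, 19:45-21:00 (invert busy blocks within the working day).
Sam free: 06:00-11:45.
Ben free: 06:00-15:30, 18:00-21:00 (invert busy blocks within the working day).
Dana free: 06:00-15:15 (invert busy blocks within the working day).
Grace free: 06:15-12:30.
Chen ∩ Zara: 07:15-12:00, 20:30-21:00.
Chen ∩ Zara ∩ Sam: 07:15-11:45.
Chen ∩ Zara ∩ Sam ∩ Ben: 07:15-11:45.
Chen ∩ Zara ∩ Sam ∩ Ben ∩ Dana: 07:15-11:45.
Chen ∩ Zara ∩ Sam ∩ Ben ∩ Dana ∩ Grace: 07:15-11:45.

07:15-11:45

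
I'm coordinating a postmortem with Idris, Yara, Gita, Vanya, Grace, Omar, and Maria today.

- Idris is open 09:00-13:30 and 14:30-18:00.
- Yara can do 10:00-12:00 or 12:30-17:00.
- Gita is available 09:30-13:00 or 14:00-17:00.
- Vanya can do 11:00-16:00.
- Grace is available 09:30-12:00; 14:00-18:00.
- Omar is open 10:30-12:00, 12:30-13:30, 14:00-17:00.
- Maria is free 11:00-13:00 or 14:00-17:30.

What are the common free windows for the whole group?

11:00-12:00, 14:30-16:00

Idris ∩ Yara: 10:00-12:00, 12:30-13:30, 14:30-17:00.
Idris ∩ Yara ∩ Gita: 10:00-12:00, 12:30-13:00, 14:30-17:00.
Idris ∩ Yara ∩ Gita ∩ Vanya: 11:00-12:00, 12:30-13:00, 14:30-16:00.
Idris ∩ Yara ∩ Gita ∩ Vanya ∩ Grace: 11:00-12:00, 14:30-16:00.
Idris ∩ Yara ∩ Gita ∩ Vanya ∩ Grace ∩ Omar: 11:00-12:00, 14:30-16:00.
Idris ∩ Yara ∩ Gita ∩ Vanya ∩ Grace ∩ Omar ∩ Maria: 11:00-12:00, 14:30-16:00.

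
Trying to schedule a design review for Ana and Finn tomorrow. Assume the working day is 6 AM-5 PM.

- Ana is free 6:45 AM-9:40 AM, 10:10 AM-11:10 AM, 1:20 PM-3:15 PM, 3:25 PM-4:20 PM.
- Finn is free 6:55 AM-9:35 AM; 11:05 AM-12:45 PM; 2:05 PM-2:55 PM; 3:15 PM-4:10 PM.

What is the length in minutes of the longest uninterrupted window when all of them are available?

Ana ∩ Finn: 06:55-09:35, 11:05-11:10, 14:05-14:55, 15:25-16:10.
The longest is 06:55-09:35 at 160 minutes.

160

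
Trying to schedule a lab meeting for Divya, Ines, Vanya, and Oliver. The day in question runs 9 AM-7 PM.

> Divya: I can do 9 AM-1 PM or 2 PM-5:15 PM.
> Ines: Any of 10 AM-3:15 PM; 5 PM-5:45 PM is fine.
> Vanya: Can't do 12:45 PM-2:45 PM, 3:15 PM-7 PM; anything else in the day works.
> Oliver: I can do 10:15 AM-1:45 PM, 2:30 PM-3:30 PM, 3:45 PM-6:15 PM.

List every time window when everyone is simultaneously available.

Divya free: 09:00-13:00, 14:00-17:15.
Ines free: 10:00-15:15, 17:00-17:45.
Vanya free: 09:00-12:45, 14:45-15:15 (invert busy blocks within the working day).
Oliver free: 10:15-13:45, 14:30-15:30, 15:45-18:15.
Divya ∩ Ines: 10:00-13:00, 14:00-15:15, 17:00-17:15.
Divya ∩ Ines ∩ Vanya: 10:00-12:45, 14:45-15:15.
Divya ∩ Ines ∩ Vanya ∩ Oliver: 10:15-12:45, 14:45-15:15.
Those are the intersection windows.

10:15-12:45, 14:45-15:15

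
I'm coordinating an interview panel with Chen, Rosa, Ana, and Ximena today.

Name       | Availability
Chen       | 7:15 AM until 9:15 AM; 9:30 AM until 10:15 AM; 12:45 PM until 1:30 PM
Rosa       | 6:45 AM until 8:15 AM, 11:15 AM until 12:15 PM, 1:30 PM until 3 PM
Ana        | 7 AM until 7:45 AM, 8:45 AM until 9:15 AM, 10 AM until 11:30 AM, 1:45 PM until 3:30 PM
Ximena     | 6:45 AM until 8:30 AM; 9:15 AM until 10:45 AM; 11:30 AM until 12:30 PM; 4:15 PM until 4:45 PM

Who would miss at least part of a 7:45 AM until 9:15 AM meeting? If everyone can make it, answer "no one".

Chen: free for 07:45-09:15. Rosa: not fully free for 07:45-09:15. Ana: not fully free for 07:45-09:15. Ximena: not fully free for 07:45-09:15.

Ana, Rosa, Ximena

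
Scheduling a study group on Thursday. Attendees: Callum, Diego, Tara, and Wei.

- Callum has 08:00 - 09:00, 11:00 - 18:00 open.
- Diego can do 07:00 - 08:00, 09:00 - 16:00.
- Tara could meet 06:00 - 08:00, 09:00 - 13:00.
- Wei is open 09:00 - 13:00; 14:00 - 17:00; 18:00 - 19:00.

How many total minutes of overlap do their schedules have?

120

Callum ∩ Diego: 11:00-16:00.
Callum ∩ Diego ∩ Tara: 11:00-13:00.
Callum ∩ Diego ∩ Tara ∩ Wei: 11:00-13:00.
That's a single block of 120 minutes.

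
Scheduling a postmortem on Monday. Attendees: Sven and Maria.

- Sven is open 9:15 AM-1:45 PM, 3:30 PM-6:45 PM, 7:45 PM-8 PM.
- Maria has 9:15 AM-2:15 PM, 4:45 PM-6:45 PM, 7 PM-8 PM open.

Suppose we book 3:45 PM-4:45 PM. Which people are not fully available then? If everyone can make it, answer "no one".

Sven: free for 15:45-16:45. Maria: not fully free for 15:45-16:45.

Maria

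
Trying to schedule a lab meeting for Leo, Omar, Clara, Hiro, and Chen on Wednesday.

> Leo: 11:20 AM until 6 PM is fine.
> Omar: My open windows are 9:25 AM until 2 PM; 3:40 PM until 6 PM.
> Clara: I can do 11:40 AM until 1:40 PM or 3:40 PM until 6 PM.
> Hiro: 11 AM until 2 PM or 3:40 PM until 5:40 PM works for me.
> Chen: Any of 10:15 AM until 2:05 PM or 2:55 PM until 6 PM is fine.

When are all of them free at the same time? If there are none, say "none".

Leo ∩ Omar: 11:20-14:00, 15:40-18:00.
Leo ∩ Omar ∩ Clara: 11:40-13:40, 15:40-18:00.
Leo ∩ Omar ∩ Clara ∩ Hiro: 11:40-13:40, 15:40-17:40.
Leo ∩ Omar ∩ Clara ∩ Hiro ∩ Chen: 11:40-13:40, 15:40-17:40.

11:40-13:40, 15:40-17:40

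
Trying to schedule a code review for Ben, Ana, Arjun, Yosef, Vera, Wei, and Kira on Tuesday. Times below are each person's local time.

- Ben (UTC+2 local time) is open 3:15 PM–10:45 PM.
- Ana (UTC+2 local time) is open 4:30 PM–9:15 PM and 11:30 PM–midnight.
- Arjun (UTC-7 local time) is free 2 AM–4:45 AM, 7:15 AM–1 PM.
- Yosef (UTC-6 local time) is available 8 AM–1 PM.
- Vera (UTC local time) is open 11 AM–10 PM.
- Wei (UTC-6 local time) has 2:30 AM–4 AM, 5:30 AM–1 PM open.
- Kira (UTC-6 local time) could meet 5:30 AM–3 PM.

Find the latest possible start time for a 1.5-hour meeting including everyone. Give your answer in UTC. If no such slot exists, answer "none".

17:30

Ben in UTC: 13:15-20:45 (subtract 2h to convert from UTC+2).
Ana in UTC: 14:30-19:15, 21:30-22:00 (subtract 2h to convert from UTC+2).
Arjun in UTC: 09:00-11:45, 14:15-20:00 (add 7h to convert from UTC-7).
Yosef in UTC: 14:00-19:00 (add 6h to convert from UTC-6).
Vera in UTC: 11:00-22:00.
Wei in UTC: 08:30-10:00, 11:30-19:00 (add 6h to convert from UTC-6).
Kira in UTC: 11:30-21:00 (add 6h to convert from UTC-6).
Ben ∩ Ana: 14:30-19:15.
Ben ∩ Ana ∩ Arjun: 14:30-19:15.
Ben ∩ Ana ∩ Arjun ∩ Yosef: 14:30-19:00.
Ben ∩ Ana ∩ Arjun ∩ Yosef ∩ Vera: 14:30-19:00.
Ben ∩ Ana ∩ Arjun ∩ Yosef ∩ Vera ∩ Wei: 14:30-19:00.
Ben ∩ Ana ∩ Arjun ∩ Yosef ∩ Vera ∩ Wei ∩ Kira: 14:30-19:00.
The last common window of at least 90 minutes is 14:30-19:00; a 90-minute meeting can start as late as 17:30 and still end by 19:00.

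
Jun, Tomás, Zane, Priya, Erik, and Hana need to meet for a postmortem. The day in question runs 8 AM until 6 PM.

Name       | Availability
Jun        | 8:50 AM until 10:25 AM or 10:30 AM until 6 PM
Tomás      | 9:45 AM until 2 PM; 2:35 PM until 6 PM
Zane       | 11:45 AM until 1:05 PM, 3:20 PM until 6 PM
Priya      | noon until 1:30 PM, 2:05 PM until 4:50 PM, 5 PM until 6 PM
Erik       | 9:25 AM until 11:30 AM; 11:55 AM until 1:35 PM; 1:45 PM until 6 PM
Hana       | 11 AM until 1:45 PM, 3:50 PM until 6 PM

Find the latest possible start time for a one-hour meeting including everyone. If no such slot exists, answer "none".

17:00

Jun ∩ Tomás: 09:45-10:25, 10:30-14:00, 14:35-18:00.
Jun ∩ Tomás ∩ Zane: 11:45-13:05, 15:20-18:00.
Jun ∩ Tomás ∩ Zane ∩ Priya: 12:00-13:05, 15:20-16:50, 17:00-18:00.
Jun ∩ Tomás ∩ Zane ∩ Priya ∩ Erik: 12:00-13:05, 15:20-16:50, 17:00-18:00.
Jun ∩ Tomás ∩ Zane ∩ Priya ∩ Erik ∩ Hana: 12:00-13:05, 15:50-16:50, 17:00-18:00.
Those are the intersection windows.
The last common window of at least 60 minutes is 17:00-18:00; a 60-minute meeting can start as late as 17:00 and still end by 18:00.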